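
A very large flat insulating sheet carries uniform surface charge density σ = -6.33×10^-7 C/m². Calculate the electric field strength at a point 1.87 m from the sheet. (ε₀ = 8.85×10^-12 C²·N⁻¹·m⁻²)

The symmetry is planar: E is normal to the sheet and the same magnitude on both sides. Take a pillbox straddling the sheet with end-cap area A.
Only the two end caps contribute flux: Φ = 2EA. With Q_enc = σA, Gauss's law gives E = |σ|/(2ε₀).
E = |σ|/(2ε₀) = (6.33e-7)/(2·8.85×10^-12) = 3.58×10^4 N/C.

3.58×10^4 N/C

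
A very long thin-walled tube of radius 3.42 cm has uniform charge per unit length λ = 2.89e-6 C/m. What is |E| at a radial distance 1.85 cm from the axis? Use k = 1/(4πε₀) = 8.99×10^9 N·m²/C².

Choose a coaxial cylinder of radius r = 1.85 cm (arbitrary length L) as the Gaussian surface (r < 3.42 cm, inside the shell).
All the surface charge lies outside this cylinder: Q_enc = 0, hence E = 0.

E = 0 (no enclosed charge)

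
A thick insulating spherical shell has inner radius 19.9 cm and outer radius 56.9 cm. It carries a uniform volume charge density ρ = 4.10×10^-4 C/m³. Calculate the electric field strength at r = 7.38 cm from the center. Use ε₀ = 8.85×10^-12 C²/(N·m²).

Symmetry ⇒ E = E(r) r̂. Gaussian sphere of radius r = 7.38 cm (r < 19.9 cm, inside the empty cavity).
No charge is enclosed, so by Gauss's law E·4πr² = 0 ⇒ E = 0.

E = 0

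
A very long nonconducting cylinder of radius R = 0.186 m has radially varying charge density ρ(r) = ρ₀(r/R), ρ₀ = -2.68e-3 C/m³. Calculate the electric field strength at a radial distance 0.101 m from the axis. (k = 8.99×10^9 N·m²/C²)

By cylindrical symmetry E is radial; use a coaxial Gaussian cylinder of radius 0.101 m and length L (r < R).
Integrating ρ over the cross-section to radius r: λ_enc = (2πρ₀/R) ∫₀^r r'^2 dr' = 2πρ₀ r^3/(3·R) = -3.109×10^-5 C/m.
Gauss's law: E·2πrL = λ_enc L/ε₀.
E = 2k|λ_enc|/r = 2(8.99×10^9)(3.109e-5)/(0.101) = 5.53e6 N/C.

|E| ≈ 5.53×10^6 V/m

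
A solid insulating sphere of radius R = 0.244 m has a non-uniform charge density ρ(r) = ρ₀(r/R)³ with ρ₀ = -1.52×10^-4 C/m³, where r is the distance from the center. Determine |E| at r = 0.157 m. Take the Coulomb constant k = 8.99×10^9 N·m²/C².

|E| = 1.20×10^5 N/C

By spherical symmetry E is radial; choose a Gaussian sphere of radius r = 0.157 m (r < R).
Integrate the density: Q_enc = 4π ∫₀^r ρ₀(r'/R)^3 r'² dr' = 4πρ₀ r^6/(6·R³) = -3.282e-7 C.
Since E is radial and uniform over the Gaussian sphere, Φ = E·4πr² = Q_enc/ε₀.
E = k|Q_enc|/r² = (8.99×10^9)(3.282×10^-7)/(0.157)² = 1.20×10^5 N/C.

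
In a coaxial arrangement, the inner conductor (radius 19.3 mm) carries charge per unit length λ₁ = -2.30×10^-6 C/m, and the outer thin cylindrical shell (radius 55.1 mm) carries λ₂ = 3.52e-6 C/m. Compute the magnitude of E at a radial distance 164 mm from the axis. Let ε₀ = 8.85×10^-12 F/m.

1.34×10^5 V/m

Take a coaxial cylindrical Gaussian surface of radius r = 164 mm and length L (r > 55.1 mm, enclosing both).
λ_enc = λ₁ + λ₂ = (-2.30×10^-6) + (3.52×10^-6) = 1.22e-6 C/m.
Gauss's law: E·2πrL = λ_enc L/ε₀.
E = |λ_enc|/(2πε₀r) = (1.22×10^-6)/(2π·8.85×10^-12·0.164) = 1.34×10^5 N/C.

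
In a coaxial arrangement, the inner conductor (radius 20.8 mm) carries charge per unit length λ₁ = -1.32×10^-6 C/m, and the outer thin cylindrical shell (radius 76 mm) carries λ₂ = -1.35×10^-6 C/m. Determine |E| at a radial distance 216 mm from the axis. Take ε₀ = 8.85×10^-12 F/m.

|E| = 2.22×10^5 N/C

Coaxial Gaussian cylinder, radius r = 216 mm, length L (r > 76 mm, enclosing both).
λ_enc = λ₁ + λ₂ = (-1.32×10^-6) + (-1.35e-6) = -2.67e-6 C/m.
By Gauss's law (flux through the curved wall only), E·2πrL = λ_enc L/ε₀.
E = |λ_enc|/(2πε₀r) = (2.67×10^-6)/(2π·8.85×10^-12·0.216) = 2.22e5 N/C.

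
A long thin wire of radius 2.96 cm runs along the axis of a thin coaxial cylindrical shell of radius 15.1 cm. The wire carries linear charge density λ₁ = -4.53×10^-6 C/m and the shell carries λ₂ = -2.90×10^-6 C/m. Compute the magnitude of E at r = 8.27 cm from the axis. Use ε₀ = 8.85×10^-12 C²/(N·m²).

Take a coaxial cylindrical Gaussian surface of radius r = 8.27 cm and length L (between the conductors, 2.96 cm < r < 15.1 cm).
Only the inner wire is enclosed; the outer shell contributes nothing inside itself. λ_enc = λ₁ = -4.53×10^-6 C/m.
By Gauss's law (flux through the curved wall only), E·2πrL = λ_enc L/ε₀.
E = |λ_enc|/(2πε₀r) = (4.53e-6)/(2π·8.85×10^-12·0.0827) = 9.85×10^5 N/C.

|E| = 9.85×10^5 N/C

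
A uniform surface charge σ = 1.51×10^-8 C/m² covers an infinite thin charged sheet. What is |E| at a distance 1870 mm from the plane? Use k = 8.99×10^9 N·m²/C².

The symmetry is planar: E is normal to the sheet and the same magnitude on both sides. Take a pillbox straddling the sheet with end-cap area A.
Flux Φ = 2EA and Q_enc = σA, so 2EA = σA/ε₀ ⇒ E = |σ|/(2ε₀), independent of distance.
E = 2πk|σ| = 2π(8.99×10^9)(1.51×10^-8) = 853 N/C.

E = 853 N/C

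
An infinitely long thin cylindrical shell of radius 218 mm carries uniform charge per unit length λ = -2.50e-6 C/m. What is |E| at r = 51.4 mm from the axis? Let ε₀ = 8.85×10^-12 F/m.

E = 0 (no enclosed charge)

Choose a coaxial cylinder of radius r = 51.4 mm (arbitrary length L) as the Gaussian surface (r < 218 mm, inside the shell).
All the surface charge lies outside this cylinder: Q_enc = 0, hence E = 0.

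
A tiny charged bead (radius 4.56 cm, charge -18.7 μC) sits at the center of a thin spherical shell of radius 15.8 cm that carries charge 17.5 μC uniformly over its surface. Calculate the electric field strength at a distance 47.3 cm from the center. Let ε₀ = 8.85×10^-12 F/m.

Take a concentric spherical Gaussian surface of radius r = 47.3 cm (r > 15.8 cm, enclosing both).
Q_enc = (-18.7 μC) + (17.5 μC) = -1.20e-6 C.
Gauss's law: E·4πr² = Q_enc/ε₀.
E = |Q_enc|/(4πε₀r²) = (1.20e-6)/(4π·8.85×10^-12·(0.473)²) = 4.82e4 N/C.

4.82×10^4 N/C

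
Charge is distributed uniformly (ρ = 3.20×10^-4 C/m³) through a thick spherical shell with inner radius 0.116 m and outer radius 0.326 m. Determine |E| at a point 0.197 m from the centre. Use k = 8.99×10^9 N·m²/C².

|E| = 1.89e6 V/m

Take a concentric spherical Gaussian surface of radius r = 0.197 m (within the shell material, 0.116 m < r < 0.326 m).
Enclosed charge is the volume from a to r: Q_enc = (4π/3)ρ(r³ − a³) = 8.156×10^-6 C.
Gauss's law: E·4πr² = Q_enc/ε₀.
E = k|Q_enc|/r² = (8.99×10^9)(8.156×10^-6)/(0.197)² = 1.89×10^6 N/C.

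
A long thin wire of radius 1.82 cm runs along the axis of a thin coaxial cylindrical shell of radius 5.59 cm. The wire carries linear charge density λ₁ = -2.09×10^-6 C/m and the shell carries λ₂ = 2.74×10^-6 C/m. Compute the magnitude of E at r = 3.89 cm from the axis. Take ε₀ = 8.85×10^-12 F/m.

Take a coaxial cylindrical Gaussian surface of radius r = 3.89 cm and length L (between the conductors, 1.82 cm < r < 5.59 cm).
The shell at 5.59 cm lies outside the Gaussian surface, so λ_enc = λ₁ = -2.09×10^-6 C/m.
Since E is radial and uniform over the curved surface, Φ = E·2πrL = Q_enc/ε₀ = λ_enc L/ε₀.
E = |λ_enc|/(2πε₀r) = (2.09×10^-6)/(2π·8.85×10^-12·0.0389) = 9.66×10^5 N/C.

E ≈ 9.66×10^5 N/C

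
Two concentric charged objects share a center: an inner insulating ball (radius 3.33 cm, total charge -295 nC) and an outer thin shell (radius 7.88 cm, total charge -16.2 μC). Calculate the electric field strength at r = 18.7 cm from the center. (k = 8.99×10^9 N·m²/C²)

|E| = 4.24×10^6 N/C

Symmetry ⇒ E = E(r) r̂. Gaussian sphere of radius r = 18.7 cm (r > 7.88 cm, enclosing both).
Q_enc = (-295 nC) + (-16.2 μC) = -1.65×10^-5 C.
By Gauss's law, ∮E·dA = E·4πr² = Q_enc/ε₀.
E = k|Q_enc|/r² = (8.99×10^9)(1.65×10^-5)/(0.187)² = 4.24×10^6 N/C.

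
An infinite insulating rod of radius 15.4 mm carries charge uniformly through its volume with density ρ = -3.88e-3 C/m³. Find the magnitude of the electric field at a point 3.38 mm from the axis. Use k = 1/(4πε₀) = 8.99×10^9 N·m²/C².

7.41×10^5 V/m

Take a coaxial cylindrical Gaussian surface of radius r = 3.38 mm and length L (r < R).
Enclosed charge per unit length: λ_enc = ρ·πr² = (-3.88e-3)π(0.00338)² = -1.393×10^-7 C/m.
Applying ∮E·dA = Q_enc/ε₀ with the end caps contributing no flux:
E = 2k|λ_enc|/r = 2(8.99×10^9)(1.393×10^-7)/(0.00338) = 7.41×10^5 N/C.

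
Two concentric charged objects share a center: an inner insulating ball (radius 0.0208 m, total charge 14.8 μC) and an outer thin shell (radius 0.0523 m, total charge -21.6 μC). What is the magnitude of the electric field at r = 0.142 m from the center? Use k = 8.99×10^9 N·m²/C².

Use a concentric Gaussian sphere at r = 0.142 m (r > 0.0523 m, enclosing both).
Q_enc = (14.8 μC) + (-21.6 μC) = -6.80×10^-6 C.
Applying ∮E·dA = Q_enc/ε₀ with Φ = E(4πr²):
E = k|Q_enc|/r² = (8.99×10^9)(6.80×10^-6)/(0.142)² = 3.03×10^6 N/C.

E ≈ 3.03×10^6 N/C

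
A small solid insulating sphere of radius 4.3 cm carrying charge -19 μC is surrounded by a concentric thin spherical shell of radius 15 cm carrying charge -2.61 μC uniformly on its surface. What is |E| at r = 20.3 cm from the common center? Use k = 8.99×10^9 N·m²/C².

4.71×10^6 N/C

Use a concentric Gaussian sphere at r = 20.3 cm (r > 15 cm, enclosing both).
Q_enc = (-19 μC) + (-2.61 μC) = -2.161×10^-5 C.
Gauss's law: E·4πr² = Q_enc/ε₀.
E = k|Q_enc|/r² = (8.99×10^9)(2.161e-5)/(0.203)² = 4.71×10^6 N/C.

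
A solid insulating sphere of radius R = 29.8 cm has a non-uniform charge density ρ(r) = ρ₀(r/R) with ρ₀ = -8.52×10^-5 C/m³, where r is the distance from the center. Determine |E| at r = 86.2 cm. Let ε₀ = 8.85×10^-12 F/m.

|E| = 8.57e4 N/C

Symmetry ⇒ E = E(r) r̂. Gaussian sphere of radius r = 86.2 cm (r > R, all charge enclosed).
Q_enc = 4π ∫₀^R ρ₀(r'/R)^1 r'² dr' = 4πρ₀R³/4 = -7.083e-6 C.
Applying ∮E·dA = Q_enc/ε₀ with Φ = E(4πr²):
E = |Q_enc|/(4πε₀r²) = (7.083×10^-6)/(4π·8.85×10^-12·(0.862)²) = 8.57×10^4 N/C.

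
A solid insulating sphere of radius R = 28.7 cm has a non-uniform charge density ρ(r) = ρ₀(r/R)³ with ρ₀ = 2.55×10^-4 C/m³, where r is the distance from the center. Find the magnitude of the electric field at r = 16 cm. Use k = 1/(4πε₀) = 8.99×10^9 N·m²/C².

E ≈ 1.33×10^5 N/C

Take a concentric spherical Gaussian surface of radius r = 16 cm (r < R).
Q_enc = ∫₀^r ρ(r')·4πr'² dr' = (4πρ₀/R³) ∫₀^r r'^5 dr' = 4πρ₀ r^6/(6·R³) = 3.79e-7 C.
By Gauss's law, ∮E·dA = E·4πr² = Q_enc/ε₀.
E = k|Q_enc|/r² = (8.99×10^9)(3.79×10^-7)/(0.16)² = 1.33×10^5 N/C.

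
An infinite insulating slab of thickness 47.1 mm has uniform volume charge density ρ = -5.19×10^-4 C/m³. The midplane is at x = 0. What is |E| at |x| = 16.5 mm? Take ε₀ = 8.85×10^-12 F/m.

E = 9.68e5 N/C

By symmetry E is perpendicular to the slab. A Gaussian pillbox from −16.5 mm to +16.5 mm (face area A) lies entirely within the slab.
Q_enc = ρ·(2x)·A and flux = 2EA, so 2EA = 2ρxA/ε₀ ⇒ E = |ρ|x/ε₀.
E = (5.19×10^-4)(0.0165)/(8.85×10^-12) = 9.68×10^5 N/C.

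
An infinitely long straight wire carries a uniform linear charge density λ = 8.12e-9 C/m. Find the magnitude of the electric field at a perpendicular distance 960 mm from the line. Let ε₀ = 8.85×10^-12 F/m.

Take a coaxial cylindrical Gaussian surface of radius r = 960 mm and length L.
Q_enc = λL, so λ_enc = 8.12×10^-9 C/m.
Since E is radial and uniform over the curved surface, Φ = E·2πrL = Q_enc/ε₀ = λ_enc L/ε₀.
E = |λ_enc|/(2πε₀r) = (8.12×10^-9)/(2π·8.85×10^-12·0.96) = 152 N/C.

E ≈ 152 N/C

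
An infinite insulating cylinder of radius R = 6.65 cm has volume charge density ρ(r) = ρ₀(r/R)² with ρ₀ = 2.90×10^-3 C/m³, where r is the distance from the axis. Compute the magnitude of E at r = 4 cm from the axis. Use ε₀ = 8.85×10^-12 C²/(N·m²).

|E| ≈ 1.19×10^6 N/C

By cylindrical symmetry E is radial; use a coaxial Gaussian cylinder of radius 4 cm and length L (r < R).
λ_enc = ∫₀^r ρ(r')·2πr' dr' = (2πρ₀/R²)·r^4/4 = 2.637×10^-6 C/m.
By Gauss's law (flux through the curved wall only), E·2πrL = λ_enc L/ε₀.
E = |λ_enc|/(2πε₀r) = (2.637×10^-6)/(2π·8.85×10^-12·0.04) = 1.19×10^6 N/C.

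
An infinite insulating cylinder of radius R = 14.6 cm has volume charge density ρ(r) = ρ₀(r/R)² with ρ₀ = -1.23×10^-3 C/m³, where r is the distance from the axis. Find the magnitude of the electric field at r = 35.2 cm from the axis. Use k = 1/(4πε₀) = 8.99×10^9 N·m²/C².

Coaxial Gaussian cylinder, radius r = 35.2 cm, length L (r > R, full charge per length enclosed).
λ_enc = 2π ∫₀^R ρ₀(r'/R)^2 r' dr' = 2πρ₀R²/4 = -4.118×10^-5 C/m.
Gauss's law: E·2πrL = λ_enc L/ε₀.
E = 2k|λ_enc|/r = 2(8.99×10^9)(4.118×10^-5)/(0.352) = 2.10×10^6 N/C.

E ≈ 2.10e6 N/C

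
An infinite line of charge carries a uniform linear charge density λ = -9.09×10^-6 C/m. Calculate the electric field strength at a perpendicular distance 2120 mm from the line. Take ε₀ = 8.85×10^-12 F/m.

E ≈ 7.71×10^4 N/C

By cylindrical symmetry E is radial; use a coaxial Gaussian cylinder of radius 2120 mm and length L.
Q_enc = λL, so λ_enc = -9.09e-6 C/m.
Gauss's law: E·2πrL = λ_enc L/ε₀.
E = |λ_enc|/(2πε₀r) = (9.09×10^-6)/(2π·8.85×10^-12·2.12) = 7.71×10^4 N/C.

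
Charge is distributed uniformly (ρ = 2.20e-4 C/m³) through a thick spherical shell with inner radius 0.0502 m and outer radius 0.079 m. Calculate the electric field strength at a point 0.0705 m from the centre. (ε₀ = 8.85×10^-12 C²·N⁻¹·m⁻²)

E ≈ 3.73e5 N/C

Take a concentric spherical Gaussian surface of radius r = 0.0705 m (within the shell material, 0.0502 m < r < 0.079 m).
Enclosed charge is the volume from a to r: Q_enc = (4π/3)ρ(r³ − a³) = 2.063×10^-7 C.
Gauss's law: E·4πr² = Q_enc/ε₀.
E = |Q_enc|/(4πε₀r²) = (2.063×10^-7)/(4π·8.85×10^-12·(0.0705)²) = 3.73e5 N/C.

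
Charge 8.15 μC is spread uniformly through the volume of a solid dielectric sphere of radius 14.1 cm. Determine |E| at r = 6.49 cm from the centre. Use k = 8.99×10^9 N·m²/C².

By spherical symmetry E is radial; choose a Gaussian sphere of radius r = 6.49 cm (r < R).
Only the charge within r is enclosed: Q_enc = Q·(r/R)³ = (8.15 μC)·(6.49 cm/14.1 cm)³ = 7.948×10^-7 C.
Since E is radial and uniform over the Gaussian sphere, Φ = E·4πr² = Q_enc/ε₀.
E = k|Q_enc|/r² = (8.99×10^9)(7.948e-7)/(0.0649)² = 1.70e6 N/C.

1.70×10^6 N/C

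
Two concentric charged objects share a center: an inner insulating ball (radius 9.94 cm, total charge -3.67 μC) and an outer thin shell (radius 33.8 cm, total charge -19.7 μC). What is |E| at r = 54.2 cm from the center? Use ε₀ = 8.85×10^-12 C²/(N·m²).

E = 7.15e5 N/C

Use a concentric Gaussian sphere at r = 54.2 cm (r > 33.8 cm, enclosing both).
Q_enc = (-3.67 μC) + (-19.7 μC) = -2.337×10^-5 C.
Gauss's law: E·4πr² = Q_enc/ε₀.
E = |Q_enc|/(4πε₀r²) = (2.337×10^-5)/(4π·8.85×10^-12·(0.542)²) = 7.15×10^5 N/C.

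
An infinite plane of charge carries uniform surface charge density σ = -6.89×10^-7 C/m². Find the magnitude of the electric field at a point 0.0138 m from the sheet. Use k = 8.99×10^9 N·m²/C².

E = 3.89×10^4 N/C

The symmetry is planar: E is normal to the sheet and the same magnitude on both sides. Take a pillbox straddling the sheet with end-cap area A.
Flux Φ = 2EA and Q_enc = σA, so 2EA = σA/ε₀ ⇒ E = |σ|/(2ε₀), independent of distance.
E = 2πk|σ| = 2π(8.99×10^9)(6.89e-7) = 3.89×10^4 N/C.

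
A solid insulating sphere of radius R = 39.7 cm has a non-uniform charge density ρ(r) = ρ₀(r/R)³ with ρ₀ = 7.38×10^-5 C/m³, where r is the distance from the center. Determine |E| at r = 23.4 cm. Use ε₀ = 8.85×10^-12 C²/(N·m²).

|E| ≈ 6.66×10^4 N/C

Take a concentric spherical Gaussian surface of radius r = 23.4 cm (r < R).
Integrate the density: Q_enc = 4π ∫₀^r ρ₀(r'/R)^3 r'² dr' = 4πρ₀ r^6/(6·R³) = 4.055×10^-7 C.
By Gauss's law, ∮E·dA = E·4πr² = Q_enc/ε₀.
E = |Q_enc|/(4πε₀r²) = (4.055e-7)/(4π·8.85×10^-12·(0.234)²) = 6.66×10^4 N/C.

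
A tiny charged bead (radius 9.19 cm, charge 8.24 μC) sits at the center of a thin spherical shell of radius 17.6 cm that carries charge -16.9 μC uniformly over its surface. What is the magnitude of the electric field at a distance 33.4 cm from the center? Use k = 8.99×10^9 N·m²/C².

Symmetry ⇒ E = E(r) r̂. Gaussian sphere of radius r = 33.4 cm (r > 17.6 cm, enclosing both).
Q_enc = (8.24 μC) + (-16.9 μC) = -8.66×10^-6 C.
By Gauss's law, ∮E·dA = E·4πr² = Q_enc/ε₀.
E = k|Q_enc|/r² = (8.99×10^9)(8.66×10^-6)/(0.334)² = 6.98×10^5 N/C.

|E| ≈ 6.98×10^5 N/C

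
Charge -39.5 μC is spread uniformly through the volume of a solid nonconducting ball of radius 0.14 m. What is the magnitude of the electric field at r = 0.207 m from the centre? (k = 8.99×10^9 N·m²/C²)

Use a concentric Gaussian sphere at r = 0.207 m (r > R, so the entire charge is enclosed).
Q_enc = -39.5 μC = -3.95×10^-5 C.
Since E is radial and uniform over the Gaussian sphere, Φ = E·4πr² = Q_enc/ε₀.
E = k|Q_enc|/r² = (8.99×10^9)(3.95×10^-5)/(0.207)² = 8.29e6 N/C.

|E| ≈ 8.29×10^6 V/m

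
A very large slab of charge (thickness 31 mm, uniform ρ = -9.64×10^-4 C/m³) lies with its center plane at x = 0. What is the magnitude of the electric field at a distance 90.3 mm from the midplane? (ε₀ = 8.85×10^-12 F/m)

E ≈ 1.69×10^6 V/m

The point |x| = 90.3 mm lies outside the slab (half-thickness 0.0155 m). A symmetric pillbox spanning the full slab encloses Q_enc = ρ·d·A.
Flux = 2EA ⇒ E = |ρ|d/(2ε₀), independent of distance outside.
E = (9.64e-4)(0.031)/(2·8.85×10^-12) = 1.69e6 N/C.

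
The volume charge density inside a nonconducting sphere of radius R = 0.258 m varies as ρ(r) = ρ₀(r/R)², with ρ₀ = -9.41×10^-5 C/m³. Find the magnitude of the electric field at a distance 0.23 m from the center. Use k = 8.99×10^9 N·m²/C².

E = 3.89e5 V/m

Use a concentric Gaussian sphere at r = 0.23 m (r < R).
Q_enc = ∫₀^r ρ(r')·4πr'² dr' = (4πρ₀/R²) ∫₀^r r'^4 dr' = 4πρ₀ r^5/(5·R²) = -2.287e-6 C.
Since E is radial and uniform over the Gaussian sphere, Φ = E·4πr² = Q_enc/ε₀.
E = k|Q_enc|/r² = (8.99×10^9)(2.287×10^-6)/(0.23)² = 3.89×10^5 N/C.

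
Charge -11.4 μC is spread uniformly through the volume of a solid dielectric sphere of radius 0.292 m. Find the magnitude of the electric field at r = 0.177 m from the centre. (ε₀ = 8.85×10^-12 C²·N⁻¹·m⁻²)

Use a concentric Gaussian sphere at r = 0.177 m (r < R).
For a uniform sphere the enclosed fraction is (r/R)³, so Q_enc = (-11.4 μC)(0.177/0.292)³ = -2.539×10^-6 C.
Since E is radial and uniform over the Gaussian sphere, Φ = E·4πr² = Q_enc/ε₀.
E = |Q_enc|/(4πε₀r²) = (2.539×10^-6)/(4π·8.85×10^-12·(0.177)²) = 7.29e5 N/C.

7.29×10^5 V/m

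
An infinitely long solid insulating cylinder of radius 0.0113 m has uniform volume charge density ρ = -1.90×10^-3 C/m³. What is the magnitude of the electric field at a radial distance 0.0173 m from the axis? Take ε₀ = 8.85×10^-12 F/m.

|E| = 7.92×10^5 N/C

Coaxial Gaussian cylinder, radius r = 0.0173 m, length L (r > 0.0113 m, full cross-section enclosed).
λ_enc = ρ·πR² = (-1.90×10^-3)π(0.0113)² = -7.622×10^-7 C/m.
Since E is radial and uniform over the curved surface, Φ = E·2πrL = Q_enc/ε₀ = λ_enc L/ε₀.
E = |λ_enc|/(2πε₀r) = (7.622e-7)/(2π·8.85×10^-12·0.0173) = 7.92e5 N/C.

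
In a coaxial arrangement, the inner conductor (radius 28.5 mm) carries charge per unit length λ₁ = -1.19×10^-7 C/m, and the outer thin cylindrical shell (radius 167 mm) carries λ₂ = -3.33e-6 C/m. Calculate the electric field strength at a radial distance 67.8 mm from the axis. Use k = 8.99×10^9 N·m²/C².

3.16×10^4 N/C

By cylindrical symmetry E is radial; use a coaxial Gaussian cylinder of radius 67.8 mm and length L (between the conductors, 28.5 mm < r < 167 mm).
The shell at 167 mm lies outside the Gaussian surface, so λ_enc = λ₁ = -1.19×10^-7 C/m.
By Gauss's law (flux through the curved wall only), E·2πrL = λ_enc L/ε₀.
E = 2k|λ_enc|/r = 2(8.99×10^9)(1.19e-7)/(0.0678) = 3.16×10^4 N/C.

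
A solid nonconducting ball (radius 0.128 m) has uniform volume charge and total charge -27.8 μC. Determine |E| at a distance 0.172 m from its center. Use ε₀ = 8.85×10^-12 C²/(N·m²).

Symmetry ⇒ E = E(r) r̂. Gaussian sphere of radius r = 0.172 m (r > R, so the entire charge is enclosed).
Q_enc = -27.8 μC = -2.78×10^-5 C.
Applying ∮E·dA = Q_enc/ε₀ with Φ = E(4πr²):
E = |Q_enc|/(4πε₀r²) = (2.78e-5)/(4π·8.85×10^-12·(0.172)²) = 8.45e6 N/C.

8.45e6 N/C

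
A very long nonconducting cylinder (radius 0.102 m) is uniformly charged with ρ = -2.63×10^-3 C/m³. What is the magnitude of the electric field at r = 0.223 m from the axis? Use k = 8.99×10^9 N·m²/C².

Coaxial Gaussian cylinder, radius r = 0.223 m, length L (r > 0.102 m, full cross-section enclosed).
λ_enc = ρ·πR² = (-2.63×10^-3)π(0.102)² = -8.596×10^-5 C/m.
Since E is radial and uniform over the curved surface, Φ = E·2πrL = Q_enc/ε₀ = λ_enc L/ε₀.
E = 2k|λ_enc|/r = 2(8.99×10^9)(8.596×10^-5)/(0.223) = 6.93×10^6 N/C.

|E| ≈ 6.93e6 V/m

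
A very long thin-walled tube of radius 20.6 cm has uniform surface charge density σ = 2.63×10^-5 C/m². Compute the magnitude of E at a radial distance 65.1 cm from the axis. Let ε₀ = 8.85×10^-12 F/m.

E ≈ 9.40e5 N/C

Take a coaxial cylindrical Gaussian surface of radius r = 65.1 cm and length L (r > 20.6 cm).
The whole shell is enclosed: λ_enc = σ·2πR = (2.63×10^-5)·2π·(0.206) = 3.404×10^-5 C/m.
Since E is radial and uniform over the curved surface, Φ = E·2πrL = Q_enc/ε₀ = λ_enc L/ε₀.
E = |λ_enc|/(2πε₀r) = (3.404×10^-5)/(2π·8.85×10^-12·0.651) = 9.40×10^5 N/C.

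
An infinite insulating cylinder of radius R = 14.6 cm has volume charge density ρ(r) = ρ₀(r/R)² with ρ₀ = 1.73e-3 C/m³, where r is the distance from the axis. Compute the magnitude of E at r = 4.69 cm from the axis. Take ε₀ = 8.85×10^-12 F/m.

|E| = 2.37×10^5 N/C

Choose a coaxial cylinder of radius r = 4.69 cm (arbitrary length L) as the Gaussian surface (r < R).
Integrating ρ over the cross-section to radius r: λ_enc = (2πρ₀/R²) ∫₀^r r'^3 dr' = 2πρ₀ r^4/(4·R²) = 6.168×10^-7 C/m.
Gauss's law: E·2πrL = λ_enc L/ε₀.
E = |λ_enc|/(2πε₀r) = (6.168×10^-7)/(2π·8.85×10^-12·0.0469) = 2.37×10^5 N/C.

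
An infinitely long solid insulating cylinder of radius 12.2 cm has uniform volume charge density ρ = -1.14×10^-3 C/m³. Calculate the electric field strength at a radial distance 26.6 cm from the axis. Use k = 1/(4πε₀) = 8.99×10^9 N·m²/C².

E ≈ 3.60×10^6 N/C

By cylindrical symmetry E is radial; use a coaxial Gaussian cylinder of radius 26.6 cm and length L (r > 12.2 cm, full cross-section enclosed).
λ_enc = ρ·πR² = (-1.14×10^-3)π(0.122)² = -5.331e-5 C/m.
By Gauss's law (flux through the curved wall only), E·2πrL = λ_enc L/ε₀.
E = 2k|λ_enc|/r = 2(8.99×10^9)(5.331e-5)/(0.266) = 3.60×10^6 N/C.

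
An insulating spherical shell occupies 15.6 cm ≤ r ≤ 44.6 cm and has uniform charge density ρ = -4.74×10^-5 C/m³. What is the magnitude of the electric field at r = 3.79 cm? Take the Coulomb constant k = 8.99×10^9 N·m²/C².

Use a concentric Gaussian sphere at r = 3.79 cm (r < 15.6 cm, inside the empty cavity).
No charge is enclosed, so by Gauss's law E·4πr² = 0 ⇒ E = 0.

E = 0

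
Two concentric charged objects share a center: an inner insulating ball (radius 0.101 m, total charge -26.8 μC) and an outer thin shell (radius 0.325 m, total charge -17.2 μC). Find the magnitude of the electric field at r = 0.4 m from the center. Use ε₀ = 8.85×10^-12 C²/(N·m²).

2.47×10^6 N/C

Use a concentric Gaussian sphere at r = 0.4 m (r > 0.325 m, enclosing both).
Q_enc = (-26.8 μC) + (-17.2 μC) = -4.40e-5 C.
Gauss's law: E·4πr² = Q_enc/ε₀.
E = |Q_enc|/(4πε₀r²) = (4.40×10^-5)/(4π·8.85×10^-12·(0.4)²) = 2.47×10^6 N/C.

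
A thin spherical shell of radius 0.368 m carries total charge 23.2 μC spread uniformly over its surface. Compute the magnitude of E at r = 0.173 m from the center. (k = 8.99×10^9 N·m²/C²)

Symmetry ⇒ E = E(r) r̂. Gaussian sphere of radius r = 0.173 m (inside the shell, r < 0.368 m).
No charge lies within this surface, so Q_enc = 0 and Gauss's law gives E·4πr² = 0 ⇒ E = 0.

E = 0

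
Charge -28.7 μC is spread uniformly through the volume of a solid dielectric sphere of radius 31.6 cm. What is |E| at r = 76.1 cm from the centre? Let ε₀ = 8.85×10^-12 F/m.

Use a concentric Gaussian sphere at r = 76.1 cm (r > R, so the entire charge is enclosed).
Q_enc = -28.7 μC = -2.87e-5 C.
Applying ∮E·dA = Q_enc/ε₀ with Φ = E(4πr²):
E = |Q_enc|/(4πε₀r²) = (2.87×10^-5)/(4π·8.85×10^-12·(0.761)²) = 4.46e5 N/C.

|E| = 4.46×10^5 V/m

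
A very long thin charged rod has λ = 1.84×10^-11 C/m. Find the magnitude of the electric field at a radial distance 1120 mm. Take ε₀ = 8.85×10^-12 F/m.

0.295 N/C

Take a coaxial cylindrical Gaussian surface of radius r = 1120 mm and length L.
Q_enc = λL, so λ_enc = 1.84×10^-11 C/m.
Gauss's law: E·2πrL = λ_enc L/ε₀.
E = |λ_enc|/(2πε₀r) = (1.84e-11)/(2π·8.85×10^-12·1.12) = 0.295 N/C.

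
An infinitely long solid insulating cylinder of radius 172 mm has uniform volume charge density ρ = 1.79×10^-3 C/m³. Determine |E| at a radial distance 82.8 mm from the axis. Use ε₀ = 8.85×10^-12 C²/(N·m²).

|E| = 8.37×10^6 N/C

Take a coaxial cylindrical Gaussian surface of radius r = 82.8 mm and length L (r < R).
Charge inside radius r per length L is ρ·πr²·L, so λ_enc = ρπr² = 3.855×10^-5 C/m.
Applying ∮E·dA = Q_enc/ε₀ with the end caps contributing no flux:
E = |λ_enc|/(2πε₀r) = (3.855×10^-5)/(2π·8.85×10^-12·0.0828) = 8.37×10^6 N/C.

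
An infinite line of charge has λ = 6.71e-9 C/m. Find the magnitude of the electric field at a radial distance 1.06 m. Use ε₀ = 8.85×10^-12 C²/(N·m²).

E = 114 N/C

Choose a coaxial cylinder of radius r = 1.06 m (arbitrary length L) as the Gaussian surface.
Q_enc = λL, so λ_enc = 6.71×10^-9 C/m.
Since E is radial and uniform over the curved surface, Φ = E·2πrL = Q_enc/ε₀ = λ_enc L/ε₀.
E = |λ_enc|/(2πε₀r) = (6.71e-9)/(2π·8.85×10^-12·1.06) = 114 N/C.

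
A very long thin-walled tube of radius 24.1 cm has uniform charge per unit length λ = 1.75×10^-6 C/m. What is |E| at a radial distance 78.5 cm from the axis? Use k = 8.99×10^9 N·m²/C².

E ≈ 4.01×10^4 V/m

Choose a coaxial cylinder of radius r = 78.5 cm (arbitrary length L) as the Gaussian surface (r > 24.1 cm).
The full line charge is enclosed: λ_enc = 1.75×10^-6 C/m.
Applying ∮E·dA = Q_enc/ε₀ with the end caps contributing no flux:
E = 2k|λ_enc|/r = 2(8.99×10^9)(1.75×10^-6)/(0.785) = 4.01e4 N/C.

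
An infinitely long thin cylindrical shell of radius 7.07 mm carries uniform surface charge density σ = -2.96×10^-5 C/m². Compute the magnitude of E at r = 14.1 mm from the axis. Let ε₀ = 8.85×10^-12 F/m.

|E| ≈ 1.68×10^6 N/C

Take a coaxial cylindrical Gaussian surface of radius r = 14.1 mm and length L (r > 7.07 mm).
The whole shell is enclosed: λ_enc = σ·2πR = (-2.96e-5)·2π·(0.00707) = -1.315×10^-6 C/m.
Gauss's law: E·2πrL = λ_enc L/ε₀.
E = |λ_enc|/(2πε₀r) = (1.315×10^-6)/(2π·8.85×10^-12·0.0141) = 1.68×10^6 N/C.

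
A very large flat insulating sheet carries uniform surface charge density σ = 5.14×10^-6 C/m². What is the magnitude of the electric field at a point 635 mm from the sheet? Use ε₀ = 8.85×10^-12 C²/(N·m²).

E ≈ 2.90e5 V/m

Choose a cylindrical pillbox piercing the sheet, end faces (area A) parallel to it.
Flux Φ = 2EA and Q_enc = σA, so 2EA = σA/ε₀ ⇒ E = |σ|/(2ε₀), independent of distance.
E = |σ|/(2ε₀) = (5.14×10^-6)/(2·8.85×10^-12) = 2.90×10^5 N/C.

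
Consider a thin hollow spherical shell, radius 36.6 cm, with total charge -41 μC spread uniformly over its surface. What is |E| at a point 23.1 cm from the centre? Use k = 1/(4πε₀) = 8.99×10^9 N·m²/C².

Take a concentric spherical Gaussian surface of radius r = 23.1 cm (inside the shell, r < 36.6 cm).
All the charge is outside the Gaussian surface: Q_enc = 0, hence E = 0 everywhere inside the shell.

E = 0 (no enclosed charge)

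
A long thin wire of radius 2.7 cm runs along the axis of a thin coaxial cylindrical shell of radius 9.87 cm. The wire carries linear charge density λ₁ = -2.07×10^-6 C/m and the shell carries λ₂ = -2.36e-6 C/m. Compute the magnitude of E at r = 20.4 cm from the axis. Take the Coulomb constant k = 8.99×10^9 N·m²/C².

|E| ≈ 3.90×10^5 N/C

Choose a coaxial cylinder of radius r = 20.4 cm (arbitrary length L) as the Gaussian surface (r > 9.87 cm, enclosing both).
λ_enc = λ₁ + λ₂ = (-2.07×10^-6) + (-2.36×10^-6) = -4.43×10^-6 C/m.
Gauss's law: E·2πrL = λ_enc L/ε₀.
E = 2k|λ_enc|/r = 2(8.99×10^9)(4.43×10^-6)/(0.204) = 3.90×10^5 N/C.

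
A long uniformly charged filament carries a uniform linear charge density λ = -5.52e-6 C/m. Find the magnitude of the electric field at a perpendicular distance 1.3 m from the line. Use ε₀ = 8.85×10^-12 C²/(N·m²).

|E| = 7.64e4 N/C

Take a coaxial cylindrical Gaussian surface of radius r = 1.3 m and length L.
Q_enc = λL, so λ_enc = -5.52e-6 C/m.
By Gauss's law (flux through the curved wall only), E·2πrL = λ_enc L/ε₀.
E = |λ_enc|/(2πε₀r) = (5.52×10^-6)/(2π·8.85×10^-12·1.3) = 7.64e4 N/C.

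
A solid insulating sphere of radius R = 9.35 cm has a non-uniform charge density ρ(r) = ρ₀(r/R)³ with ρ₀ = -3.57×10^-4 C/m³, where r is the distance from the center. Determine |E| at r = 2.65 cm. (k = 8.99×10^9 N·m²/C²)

4.06×10^3 V/m

Symmetry ⇒ E = E(r) r̂. Gaussian sphere of radius r = 2.65 cm (r < R).
Q_enc = ∫₀^r ρ(r')·4πr'² dr' = (4πρ₀/R³) ∫₀^r r'^5 dr' = 4πρ₀ r^6/(6·R³) = -3.168e-10 C.
Since E is radial and uniform over the Gaussian sphere, Φ = E·4πr² = Q_enc/ε₀.
E = k|Q_enc|/r² = (8.99×10^9)(3.168e-10)/(0.0265)² = 4.06×10^3 N/C.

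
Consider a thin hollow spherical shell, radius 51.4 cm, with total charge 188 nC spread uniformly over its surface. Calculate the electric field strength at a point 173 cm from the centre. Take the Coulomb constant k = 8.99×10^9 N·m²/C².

E ≈ 565 N/C

Take a concentric spherical Gaussian surface of radius r = 173 cm (r > 51.4 cm).
The entire shell is enclosed: Q_enc = 1.88e-7 C.
By Gauss's law, ∮E·dA = E·4πr² = Q_enc/ε₀.
E = k|Q_enc|/r² = (8.99×10^9)(1.88×10^-7)/(1.73)² = 565 N/C.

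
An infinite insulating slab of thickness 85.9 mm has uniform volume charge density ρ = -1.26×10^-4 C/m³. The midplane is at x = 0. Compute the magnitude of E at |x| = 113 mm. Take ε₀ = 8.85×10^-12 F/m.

|E| = 6.11e5 V/m

The point |x| = 113 mm lies outside the slab (half-thickness 0.04295 m). A symmetric pillbox spanning the full slab encloses Q_enc = ρ·d·A.
Flux = 2EA ⇒ E = |ρ|d/(2ε₀), independent of distance outside.
E = (1.26×10^-4)(0.0859)/(2·8.85×10^-12) = 6.11×10^5 N/C.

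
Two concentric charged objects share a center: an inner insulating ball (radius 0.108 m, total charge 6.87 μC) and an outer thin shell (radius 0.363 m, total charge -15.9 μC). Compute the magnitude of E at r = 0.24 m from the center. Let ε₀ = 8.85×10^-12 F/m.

1.07×10^6 V/m

By spherical symmetry E is radial; choose a Gaussian sphere of radius r = 0.24 m (between the bodies, 0.108 m < r < 0.363 m).
Only the inner charge is enclosed; the outer shell contributes nothing inside itself. Q_enc = 6.87 μC = 6.87×10^-6 C.
Gauss's law: E·4πr² = Q_enc/ε₀.
E = |Q_enc|/(4πε₀r²) = (6.87×10^-6)/(4π·8.85×10^-12·(0.24)²) = 1.07e6 N/C.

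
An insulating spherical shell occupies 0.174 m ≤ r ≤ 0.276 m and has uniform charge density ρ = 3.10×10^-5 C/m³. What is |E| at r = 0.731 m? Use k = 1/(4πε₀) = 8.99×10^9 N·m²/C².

|E| ≈ 3.44×10^4 N/C

Symmetry ⇒ E = E(r) r̂. Gaussian sphere of radius r = 0.731 m (r > 0.276 m, enclosing the whole shell).
Q_enc = ρ·(4π/3)(b³ − a³) = (3.10e-5)·(4π/3)·((0.276)³ − (0.174)³) = 2.046×10^-6 C.
Gauss's law: E·4πr² = Q_enc/ε₀.
E = k|Q_enc|/r² = (8.99×10^9)(2.046×10^-6)/(0.731)² = 3.44×10^4 N/C.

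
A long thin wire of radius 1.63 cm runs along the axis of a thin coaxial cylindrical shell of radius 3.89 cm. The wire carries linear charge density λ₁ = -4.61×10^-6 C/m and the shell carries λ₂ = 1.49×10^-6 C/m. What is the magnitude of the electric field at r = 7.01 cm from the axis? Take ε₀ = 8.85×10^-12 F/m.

8.00×10^5 N/C

Coaxial Gaussian cylinder, radius r = 7.01 cm, length L (r > 3.89 cm, enclosing both).
λ_enc = λ₁ + λ₂ = (-4.61×10^-6) + (1.49×10^-6) = -3.12e-6 C/m.
Since E is radial and uniform over the curved surface, Φ = E·2πrL = Q_enc/ε₀ = λ_enc L/ε₀.
E = |λ_enc|/(2πε₀r) = (3.12e-6)/(2π·8.85×10^-12·0.0701) = 8.00×10^5 N/C.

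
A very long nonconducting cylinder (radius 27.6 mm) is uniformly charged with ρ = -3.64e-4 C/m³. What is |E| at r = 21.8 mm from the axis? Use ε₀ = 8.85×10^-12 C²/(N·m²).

By cylindrical symmetry E is radial; use a coaxial Gaussian cylinder of radius 21.8 mm and length L (r < R).
Enclosed charge per unit length: λ_enc = ρ·πr² = (-3.64e-4)π(0.0218)² = -5.435e-7 C/m.
Applying ∮E·dA = Q_enc/ε₀ with the end caps contributing no flux:
E = |λ_enc|/(2πε₀r) = (5.435×10^-7)/(2π·8.85×10^-12·0.0218) = 4.48e5 N/C.

4.48e5 V/m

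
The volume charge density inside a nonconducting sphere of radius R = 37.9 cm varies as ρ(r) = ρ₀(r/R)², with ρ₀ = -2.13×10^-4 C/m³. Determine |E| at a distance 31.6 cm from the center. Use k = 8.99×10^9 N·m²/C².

Use a concentric Gaussian sphere at r = 31.6 cm (r < R).
Integrate the density: Q_enc = 4π ∫₀^r ρ₀(r'/R)^2 r'² dr' = 4πρ₀ r^5/(5·R²) = -1.174×10^-5 C.
By Gauss's law, ∮E·dA = E·4πr² = Q_enc/ε₀.
E = k|Q_enc|/r² = (8.99×10^9)(1.174×10^-5)/(0.316)² = 1.06e6 N/C.

|E| = 1.06e6 N/C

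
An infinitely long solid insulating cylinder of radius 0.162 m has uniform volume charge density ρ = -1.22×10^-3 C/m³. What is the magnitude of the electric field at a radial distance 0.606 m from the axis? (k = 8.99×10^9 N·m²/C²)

By cylindrical symmetry E is radial; use a coaxial Gaussian cylinder of radius 0.606 m and length L (r > 0.162 m, full cross-section enclosed).
λ_enc = ρ·πR² = (-1.22×10^-3)π(0.162)² = -1.006×10^-4 C/m.
By Gauss's law (flux through the curved wall only), E·2πrL = λ_enc L/ε₀.
E = 2k|λ_enc|/r = 2(8.99×10^9)(1.006×10^-4)/(0.606) = 2.98×10^6 N/C.

|E| ≈ 2.98e6 N/C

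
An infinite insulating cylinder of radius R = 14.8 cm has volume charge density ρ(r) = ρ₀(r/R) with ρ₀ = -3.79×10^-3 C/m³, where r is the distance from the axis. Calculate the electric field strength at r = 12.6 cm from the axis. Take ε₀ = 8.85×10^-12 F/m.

By cylindrical symmetry E is radial; use a coaxial Gaussian cylinder of radius 12.6 cm and length L (r < R).
λ_enc = ∫₀^r ρ(r')·2πr' dr' = (2πρ₀/R)·r^3/3 = -1.073×10^-4 C/m.
Since E is radial and uniform over the curved surface, Φ = E·2πrL = Q_enc/ε₀ = λ_enc L/ε₀.
E = |λ_enc|/(2πε₀r) = (1.073×10^-4)/(2π·8.85×10^-12·0.126) = 1.53e7 N/C.

E = 1.53×10^7 N/C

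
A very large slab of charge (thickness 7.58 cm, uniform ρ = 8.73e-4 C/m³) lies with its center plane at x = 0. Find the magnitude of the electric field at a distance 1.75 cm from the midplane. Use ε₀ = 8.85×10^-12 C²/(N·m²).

By symmetry E is perpendicular to the slab. A Gaussian pillbox from −1.75 cm to +1.75 cm (face area A) lies entirely within the slab.
Q_enc = ρ·(2x)·A and flux = 2EA, so 2EA = 2ρxA/ε₀ ⇒ E = |ρ|x/ε₀.
E = (8.73×10^-4)(0.0175)/(8.85×10^-12) = 1.73×10^6 N/C.

|E| = 1.73×10^6 V/m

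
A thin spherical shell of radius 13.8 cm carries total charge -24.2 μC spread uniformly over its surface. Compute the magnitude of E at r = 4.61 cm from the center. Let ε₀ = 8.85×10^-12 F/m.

By spherical symmetry E is radial; choose a Gaussian sphere of radius r = 4.61 cm (inside the shell, r < 13.8 cm).
No charge lies within this surface, so Q_enc = 0 and Gauss's law gives E·4πr² = 0 ⇒ E = 0.

|E| = 0 N/C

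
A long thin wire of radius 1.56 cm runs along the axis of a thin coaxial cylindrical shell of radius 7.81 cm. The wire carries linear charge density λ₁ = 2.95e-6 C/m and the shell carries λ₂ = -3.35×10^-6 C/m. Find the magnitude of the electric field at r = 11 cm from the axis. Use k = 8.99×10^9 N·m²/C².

E = 6.54×10^4 V/m

Coaxial Gaussian cylinder, radius r = 11 cm, length L (r > 7.81 cm, enclosing both).
λ_enc = λ₁ + λ₂ = (2.95×10^-6) + (-3.35×10^-6) = -4.00e-7 C/m.
Since E is radial and uniform over the curved surface, Φ = E·2πrL = Q_enc/ε₀ = λ_enc L/ε₀.
E = 2k|λ_enc|/r = 2(8.99×10^9)(4.00×10^-7)/(0.11) = 6.54×10^4 N/C.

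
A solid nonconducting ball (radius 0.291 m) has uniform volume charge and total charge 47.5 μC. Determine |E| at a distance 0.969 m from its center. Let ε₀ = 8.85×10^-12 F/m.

Use a concentric Gaussian sphere at r = 0.969 m (r > R, so the entire charge is enclosed).
Q_enc = 47.5 μC = 4.75×10^-5 C.
Applying ∮E·dA = Q_enc/ε₀ with Φ = E(4πr²):
E = |Q_enc|/(4πε₀r²) = (4.75×10^-5)/(4π·8.85×10^-12·(0.969)²) = 4.55×10^5 N/C.

|E| ≈ 4.55×10^5 V/m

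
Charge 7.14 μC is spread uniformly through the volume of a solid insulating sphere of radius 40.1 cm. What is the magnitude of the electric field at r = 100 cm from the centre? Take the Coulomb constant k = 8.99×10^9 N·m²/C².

Use a concentric Gaussian sphere at r = 100 cm (r > R, so the entire charge is enclosed).
Q_enc = 7.14 μC = 7.14×10^-6 C.
Gauss's law: E·4πr² = Q_enc/ε₀.
E = k|Q_enc|/r² = (8.99×10^9)(7.14e-6)/(1)² = 6.42e4 N/C.

6.42×10^4 V/m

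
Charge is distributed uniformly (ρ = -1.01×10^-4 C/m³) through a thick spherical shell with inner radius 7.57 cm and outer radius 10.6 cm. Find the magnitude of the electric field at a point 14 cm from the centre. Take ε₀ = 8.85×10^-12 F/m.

Symmetry ⇒ E = E(r) r̂. Gaussian sphere of radius r = 14 cm (r > 10.6 cm, enclosing the whole shell).
Q_enc = ρ·(4π/3)(b³ − a³) = (-1.01e-4)·(4π/3)·((0.106)³ − (0.0757)³) = -3.204×10^-7 C.
Since E is radial and uniform over the Gaussian sphere, Φ = E·4πr² = Q_enc/ε₀.
E = |Q_enc|/(4πε₀r²) = (3.204×10^-7)/(4π·8.85×10^-12·(0.14)²) = 1.47×10^5 N/C.

E ≈ 1.47×10^5 N/C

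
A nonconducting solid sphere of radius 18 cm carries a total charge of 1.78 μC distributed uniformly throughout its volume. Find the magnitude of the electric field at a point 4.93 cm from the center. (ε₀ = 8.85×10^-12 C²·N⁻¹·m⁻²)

Symmetry ⇒ E = E(r) r̂. Gaussian sphere of radius r = 4.93 cm (r < R).
For a uniform sphere the enclosed fraction is (r/R)³, so Q_enc = (1.78 μC)(0.0493/0.18)³ = 3.657×10^-8 C.
Since E is radial and uniform over the Gaussian sphere, Φ = E·4πr² = Q_enc/ε₀.
E = |Q_enc|/(4πε₀r²) = (3.657e-8)/(4π·8.85×10^-12·(0.0493)²) = 1.35e5 N/C.

E = 1.35×10^5 N/C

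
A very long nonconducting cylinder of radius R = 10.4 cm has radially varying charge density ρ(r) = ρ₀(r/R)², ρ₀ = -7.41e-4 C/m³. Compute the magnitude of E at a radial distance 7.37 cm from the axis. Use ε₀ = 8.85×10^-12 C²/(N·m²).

Coaxial Gaussian cylinder, radius r = 7.37 cm, length L (r < R).
λ_enc = ∫₀^r ρ(r')·2πr' dr' = (2πρ₀/R²)·r^4/4 = -3.175×10^-6 C/m.
Since E is radial and uniform over the curved surface, Φ = E·2πrL = Q_enc/ε₀ = λ_enc L/ε₀.
E = |λ_enc|/(2πε₀r) = (3.175×10^-6)/(2π·8.85×10^-12·0.0737) = 7.75×10^5 N/C.

E = 7.75×10^5 V/m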